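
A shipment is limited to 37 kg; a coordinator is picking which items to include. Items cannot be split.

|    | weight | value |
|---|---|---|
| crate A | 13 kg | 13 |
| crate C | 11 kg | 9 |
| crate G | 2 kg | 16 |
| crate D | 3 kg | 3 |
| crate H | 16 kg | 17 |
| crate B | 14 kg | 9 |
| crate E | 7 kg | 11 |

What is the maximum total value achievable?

crate A + crate C + crate G + crate D + crate E: weight 13 + 11 + 2 + 3 + 7 = 36 ≤ 37, value 13 + 9 + 16 + 3 + 11 = 52.
crate C + crate G + crate H + crate E: weight 11 + 2 + 16 + 7 = 36 ≤ 37, value 9 + 16 + 17 + 11 = 53.
Best is crate C, crate G, crate H, and crate E with total value 53.

53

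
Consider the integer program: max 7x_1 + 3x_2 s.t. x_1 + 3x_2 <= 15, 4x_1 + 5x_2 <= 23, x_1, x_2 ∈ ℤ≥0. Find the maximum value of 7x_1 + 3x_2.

35

The continuous relaxation peaks at (5.75, 0) with value 40.25; rounding to a feasible lattice point costs some objective.
(x_1,x_2)=(5,0): 1·5+3·0=5≤15, 4·5+5·0=20≤23, objective 35.
(x_1,x_2)=(4,1): 1·4+3·1=7≤15, 4·4+5·1=21≤23, objective 31.
(x_1,x_2)=(4,0): 1·4+3·0=4≤15, 4·4+5·0=16≤23, objective 28.
Maximum is 35 at (x_1,x_2)=(5,0).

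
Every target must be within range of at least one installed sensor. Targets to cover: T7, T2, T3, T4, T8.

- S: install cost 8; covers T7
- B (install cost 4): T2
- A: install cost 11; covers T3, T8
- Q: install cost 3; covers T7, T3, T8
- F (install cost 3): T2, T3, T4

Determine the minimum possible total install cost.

Choose Q and F: together they cover T7, T2, T3, T4, T8 — every target.
Total install cost: 3 + 3 = 6.
No cover costs less than 6.

6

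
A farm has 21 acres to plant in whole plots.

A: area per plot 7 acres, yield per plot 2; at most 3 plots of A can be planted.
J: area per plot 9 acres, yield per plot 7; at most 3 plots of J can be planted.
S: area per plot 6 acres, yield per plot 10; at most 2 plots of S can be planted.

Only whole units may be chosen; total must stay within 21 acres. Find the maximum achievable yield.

This is a bounded integer knapsack.
S has the best ratio (10/6); taking only S gives at most 2×10 = 20 (stopped by the supply cap of 2).
Mixing does better — 1×J and 2×S: area 21 ≤ 21, yield 1·7 + 2·10 = 27.

27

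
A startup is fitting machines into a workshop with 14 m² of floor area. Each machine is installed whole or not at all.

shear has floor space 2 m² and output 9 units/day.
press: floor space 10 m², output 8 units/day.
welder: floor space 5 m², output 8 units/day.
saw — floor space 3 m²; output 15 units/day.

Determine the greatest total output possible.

32

This is a 0-1 knapsack instance.
shear + saw: floor space 2 + 3 = 5 ≤ 14, output 9 + 15 = 24.
welder + saw: floor space 5 + 3 = 8 ≤ 14, output 8 + 15 = 23.
shear + welder + saw: floor space 2 + 5 + 3 = 10 ≤ 14, output 9 + 8 + 15 = 32.
Best is shear, welder, and saw with total output 32.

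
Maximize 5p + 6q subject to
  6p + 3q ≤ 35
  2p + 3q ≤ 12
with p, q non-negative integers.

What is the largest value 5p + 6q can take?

27

Relaxing integrality, the LP optimum is 29.75 at (p,q) = (5.75, 0.167), which is not an integer point.
(p,q)=(3,2): 6·3+3·2=24≤35, 2·3+3·2=12≤12, objective 27.
(p,q)=(4,1): 6·4+3·1=27≤35, 2·4+3·1=11≤12, objective 26.
Maximum is 27 at (p,q)=(3,2).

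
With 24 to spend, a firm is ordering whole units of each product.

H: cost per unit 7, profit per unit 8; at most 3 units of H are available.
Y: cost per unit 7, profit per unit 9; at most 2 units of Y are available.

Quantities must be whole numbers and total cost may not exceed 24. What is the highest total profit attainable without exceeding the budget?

26

1×H and 2×Y: cost 21 ≤ 24, profit 1·8 + 2·9 = 26.
2×H and 1×Y: cost 21 ≤ 24, profit 2·8 + 1·9 = 25.
Best is 26.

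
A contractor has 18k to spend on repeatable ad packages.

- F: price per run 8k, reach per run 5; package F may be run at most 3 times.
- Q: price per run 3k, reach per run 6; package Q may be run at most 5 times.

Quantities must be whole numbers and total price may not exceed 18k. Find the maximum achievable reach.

30

Q has the best ratio (6/3); taking only Q gives at most 5×6 = 30 (stopped by the supply cap of 5).
Optimal: 5×Q: price 15 ≤ 18, reach 5·6 = 30.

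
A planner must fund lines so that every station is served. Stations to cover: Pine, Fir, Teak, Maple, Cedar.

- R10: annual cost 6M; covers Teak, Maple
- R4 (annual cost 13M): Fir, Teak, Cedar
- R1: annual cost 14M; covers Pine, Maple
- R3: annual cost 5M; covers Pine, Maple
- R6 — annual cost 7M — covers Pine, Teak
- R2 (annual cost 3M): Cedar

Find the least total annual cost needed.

18

This is an integer covering problem.
The greedy cost-per-new-station heuristic would pick R3, R2, R10, and R4 for 27, but a cheaper cover exists.
Choose R4 and R3: together they cover Pine, Fir, Teak, Maple, Cedar — every station.
Total annual cost: 13 + 5 = 18.
No cover costs less than 18.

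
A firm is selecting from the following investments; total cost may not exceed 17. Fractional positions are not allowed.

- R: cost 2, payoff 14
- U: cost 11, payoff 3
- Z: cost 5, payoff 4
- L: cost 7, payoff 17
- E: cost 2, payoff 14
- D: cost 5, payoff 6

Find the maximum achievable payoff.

51

R + L + E: cost 2 + 7 + 2 = 11 ≤ 17, payoff 14 + 17 + 14 = 45.
R + L + E + D: cost 2 + 7 + 2 + 5 = 16 ≤ 17, payoff 14 + 17 + 14 + 6 = 51.
R + Z + L + E: cost 2 + 5 + 7 + 2 = 16 ≤ 17, payoff 14 + 4 + 17 + 14 = 49.
Best is R, L, E, and D with total payoff 51.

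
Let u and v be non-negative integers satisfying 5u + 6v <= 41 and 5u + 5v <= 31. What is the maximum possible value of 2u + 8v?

48

(u,v)=(0,6): 5·0+6·6=36≤41, 5·0+5·6=30≤31, objective 48.
(u,v)=(1,5): 5·1+6·5=35≤41, 5·1+5·5=30≤31, objective 42.
No feasible integer point exceeds 48.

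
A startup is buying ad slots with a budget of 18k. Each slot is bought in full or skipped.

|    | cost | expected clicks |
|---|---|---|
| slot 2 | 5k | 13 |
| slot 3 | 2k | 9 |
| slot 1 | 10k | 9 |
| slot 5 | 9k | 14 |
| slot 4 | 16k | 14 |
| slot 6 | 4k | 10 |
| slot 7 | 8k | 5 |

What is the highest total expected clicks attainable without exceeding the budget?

37

Treat it as a binary knapsack problem.
Take slot 2, slot 5, and slot 6: cost 5 + 9 + 4 = 18 ≤ 18, expected clicks 13 + 14 + 10 = 37.
No other feasible combination does better.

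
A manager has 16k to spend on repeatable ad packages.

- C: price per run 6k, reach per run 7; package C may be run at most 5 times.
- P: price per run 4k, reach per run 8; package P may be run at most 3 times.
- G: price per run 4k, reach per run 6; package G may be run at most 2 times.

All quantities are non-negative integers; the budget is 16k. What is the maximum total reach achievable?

3×P and 1×G: price 16 ≤ 16, reach 3·8 + 1·6 = 30.
2×P and 2×G: price 16 ≤ 16, reach 2·8 + 2·6 = 28.
Best is 30.

30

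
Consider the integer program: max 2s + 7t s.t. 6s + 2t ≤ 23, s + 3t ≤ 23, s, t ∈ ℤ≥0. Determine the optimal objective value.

51

Relaxing integrality, the LP optimum is 53.67 at (s,t) = (0, 7.67), which is not an integer point.
(s,t)=(1,7): 6·1+2·7=20≤23, 1·1+3·7=22≤23, objective 51.
(s,t)=(0,7): 6·0+2·7=14≤23, 1·0+3·7=21≤23, objective 49.
(s,t)=(1,6): 6·1+2·6=18≤23, 1·1+3·6=19≤23, objective 44.
(s,t)=(0,6): 6·0+2·6=12≤23, 1·0+3·6=18≤23, objective 42.
No feasible integer point exceeds 51.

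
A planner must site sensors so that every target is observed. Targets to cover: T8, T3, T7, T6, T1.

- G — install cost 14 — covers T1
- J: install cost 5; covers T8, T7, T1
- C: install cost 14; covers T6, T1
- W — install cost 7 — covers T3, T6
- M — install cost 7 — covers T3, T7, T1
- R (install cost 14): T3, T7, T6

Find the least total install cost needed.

Choose J and W: together they cover T8, T3, T7, T6, T1 — every target.
Total install cost: 5 + 7 = 12.
No cover costs less than 12.

12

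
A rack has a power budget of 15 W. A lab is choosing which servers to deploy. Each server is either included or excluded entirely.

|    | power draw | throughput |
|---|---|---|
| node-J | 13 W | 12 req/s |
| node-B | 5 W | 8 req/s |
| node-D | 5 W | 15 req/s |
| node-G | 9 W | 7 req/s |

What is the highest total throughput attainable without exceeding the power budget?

Allowing fractional choices, the relaxed optimum would be about 27.6, but servers are indivisible.
node-B + node-D: power draw 5 + 5 = 10 ≤ 15, throughput 8 + 15 = 23.
node-D + node-G: power draw 5 + 9 = 14 ≤ 15, throughput 15 + 7 = 22.
Best is node-B and node-D with total throughput 23.

23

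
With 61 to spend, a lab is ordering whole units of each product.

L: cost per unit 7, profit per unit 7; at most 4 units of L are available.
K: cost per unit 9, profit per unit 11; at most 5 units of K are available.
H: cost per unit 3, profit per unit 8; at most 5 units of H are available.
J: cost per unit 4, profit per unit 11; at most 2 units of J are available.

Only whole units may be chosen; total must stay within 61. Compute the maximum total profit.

1×L, 3×K, 5×H, and 2×J: cost 57 ≤ 61, profit 1·7 + 3·11 + 5·8 + 2·11 = 102.
4×K, 5×H, and 2×J: cost 59 ≤ 61, profit 4·11 + 5·8 + 2·11 = 106.
Best is 106.

106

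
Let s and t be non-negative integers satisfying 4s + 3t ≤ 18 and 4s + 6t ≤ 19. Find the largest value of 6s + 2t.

24

The continuous relaxation peaks at (4.5, 0) with value 27.00; rounding to a feasible lattice point costs some objective.
(s,t)=(4,0): 4·4+3·0=16≤18, 4·4+6·0=16≤19, objective 24.
(s,t)=(3,1): 4·3+3·1=15≤18, 4·3+6·1=18≤19, objective 20.
(s,t)=(3,0): 4·3+3·0=12≤18, 4·3+6·0=12≤19, objective 18.
No feasible integer point exceeds 24.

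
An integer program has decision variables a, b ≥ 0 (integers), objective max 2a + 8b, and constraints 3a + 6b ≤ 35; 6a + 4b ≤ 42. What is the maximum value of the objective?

42

(a,b)=(1,5): 3·1+6·5=33≤35, 6·1+4·5=26≤42, objective 42.
(a,b)=(0,5): 3·0+6·5=30≤35, 6·0+4·5=20≤42, objective 40.
(a,b)=(2,4): 3·2+6·4=30≤35, 6·2+4·4=28≤42, objective 36.
(a,b)=(1,4): 3·1+6·4=27≤35, 6·1+4·4=22≤42, objective 34.
Maximum is 42 at (a,b)=(1,5).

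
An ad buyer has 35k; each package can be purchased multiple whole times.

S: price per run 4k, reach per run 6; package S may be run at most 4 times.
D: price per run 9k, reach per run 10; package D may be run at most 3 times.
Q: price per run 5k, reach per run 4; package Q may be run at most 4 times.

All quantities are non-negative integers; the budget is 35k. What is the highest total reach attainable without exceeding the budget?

S has the best ratio (6/4); taking only S gives at most 4×6 = 24 (stopped by the supply cap of 4).
Mixing does better — 4×S and 2×D: price 34 ≤ 35, reach 4·6 + 2·10 = 44.

44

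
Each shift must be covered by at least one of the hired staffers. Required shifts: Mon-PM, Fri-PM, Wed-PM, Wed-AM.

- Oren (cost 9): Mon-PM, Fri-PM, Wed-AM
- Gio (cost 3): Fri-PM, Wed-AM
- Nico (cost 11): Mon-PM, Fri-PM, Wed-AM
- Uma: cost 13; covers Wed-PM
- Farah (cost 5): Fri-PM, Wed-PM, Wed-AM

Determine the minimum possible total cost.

This is an integer covering problem.
The greedy cost-per-new-shift heuristic would pick Gio, Farah, and Oren for 17, but a cheaper cover exists.
Choose Oren and Farah: together they cover Mon-PM, Fri-PM, Wed-PM, Wed-AM — every shift.
Total cost: 9 + 5 = 14.
No cover costs less than 14.

14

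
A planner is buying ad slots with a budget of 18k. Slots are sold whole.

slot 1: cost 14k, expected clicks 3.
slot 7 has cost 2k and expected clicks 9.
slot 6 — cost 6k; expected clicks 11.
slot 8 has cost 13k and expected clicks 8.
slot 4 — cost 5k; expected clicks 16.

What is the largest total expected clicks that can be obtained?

Take slot 7, slot 6, and slot 4: cost 2 + 6 + 5 = 13 ≤ 18, expected clicks 9 + 11 + 16 = 36.
No other feasible combination does better.

36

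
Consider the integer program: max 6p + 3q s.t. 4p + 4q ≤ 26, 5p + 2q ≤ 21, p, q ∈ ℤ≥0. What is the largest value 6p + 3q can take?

The continuous relaxation peaks at (2.67, 3.83) with value 27.50; rounding to a feasible lattice point costs some objective.
(p,q)=(3,3): 4·3+4·3=24≤26, 5·3+2·3=21≤21, objective 27.
(p,q)=(2,4): 4·2+4·4=24≤26, 5·2+2·4=18≤21, objective 24.
(p,q)=(3,2): 4·3+4·2=20≤26, 5·3+2·2=19≤21, objective 24.
No feasible integer point exceeds 27.

27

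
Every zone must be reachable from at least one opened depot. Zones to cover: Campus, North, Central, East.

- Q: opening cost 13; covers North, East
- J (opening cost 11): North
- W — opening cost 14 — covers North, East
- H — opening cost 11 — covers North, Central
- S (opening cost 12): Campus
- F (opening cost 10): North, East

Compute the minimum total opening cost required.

33

This is an integer covering problem.
Choose H, S, and F: together they cover Campus, North, Central, East — every zone.
Total opening cost: 11 + 12 + 10 = 33.
No cover costs less than 33.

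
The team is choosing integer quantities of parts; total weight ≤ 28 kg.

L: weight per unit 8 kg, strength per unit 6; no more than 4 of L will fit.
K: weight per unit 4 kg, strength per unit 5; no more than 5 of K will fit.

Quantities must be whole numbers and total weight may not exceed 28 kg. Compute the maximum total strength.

Take 1×L and 5×K: weight 28 ≤ 28, strength 1·6 + 5·5 = 31.
K has the best ratio (5/4) and is taken to its limit of 5; remaining capacity is filled optimally with the others.

31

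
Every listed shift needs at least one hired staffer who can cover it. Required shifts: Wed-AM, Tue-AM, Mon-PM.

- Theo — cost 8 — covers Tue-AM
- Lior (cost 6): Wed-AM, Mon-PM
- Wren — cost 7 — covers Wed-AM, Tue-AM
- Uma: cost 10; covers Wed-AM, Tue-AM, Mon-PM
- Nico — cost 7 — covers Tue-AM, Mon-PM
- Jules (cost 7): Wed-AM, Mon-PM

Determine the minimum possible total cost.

10

This is an integer covering problem.
Uma alone covers Wed-AM, Tue-AM, Mon-PM — every shift.
Total cost: 10.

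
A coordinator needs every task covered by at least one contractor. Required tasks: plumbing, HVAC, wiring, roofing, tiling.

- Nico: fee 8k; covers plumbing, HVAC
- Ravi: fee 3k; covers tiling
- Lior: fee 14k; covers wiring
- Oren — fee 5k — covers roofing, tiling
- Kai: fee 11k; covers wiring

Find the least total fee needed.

Choose Nico, Oren, and Kai: together they cover plumbing, HVAC, wiring, roofing, tiling — every task.
Total fee: 8 + 5 + 11 = 24.
No cover costs less than 24.

24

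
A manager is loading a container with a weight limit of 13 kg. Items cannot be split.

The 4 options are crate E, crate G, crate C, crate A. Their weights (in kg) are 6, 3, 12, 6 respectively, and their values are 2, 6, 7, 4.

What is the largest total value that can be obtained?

Allowing fractional choices, the relaxed optimum would be about 12.3, but items are indivisible.
crate C: weight 12 ≤ 13, value 7.
crate G + crate A: weight 3 + 6 = 9 ≤ 13, value 6 + 4 = 10.
crate E + crate G: weight 6 + 3 = 9 ≤ 13, value 2 + 6 = 8.
Best is crate G and crate A with total value 10.

10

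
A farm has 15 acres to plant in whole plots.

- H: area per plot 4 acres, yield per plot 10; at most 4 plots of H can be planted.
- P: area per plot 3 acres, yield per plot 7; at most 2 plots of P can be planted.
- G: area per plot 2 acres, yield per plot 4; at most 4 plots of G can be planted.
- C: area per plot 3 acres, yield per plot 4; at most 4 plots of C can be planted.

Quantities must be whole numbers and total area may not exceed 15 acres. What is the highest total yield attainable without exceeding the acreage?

37

3×H and 1×P: area 15 ≤ 15, yield 3·10 + 1·7 = 37.
2×H, 1×P, and 2×G: area 15 ≤ 15, yield 2·10 + 1·7 + 2·4 = 35.
Best is 37.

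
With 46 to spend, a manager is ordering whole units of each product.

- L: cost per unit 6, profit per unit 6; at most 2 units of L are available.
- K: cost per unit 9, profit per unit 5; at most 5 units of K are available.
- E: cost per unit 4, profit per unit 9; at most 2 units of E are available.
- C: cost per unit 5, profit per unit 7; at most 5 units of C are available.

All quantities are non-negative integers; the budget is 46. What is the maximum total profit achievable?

65

1×L, 2×E, and 5×C: cost 39 ≤ 46, profit 1·6 + 2·9 + 5·7 = 59.
2×L, 2×E, and 5×C: cost 45 ≤ 46, profit 2·6 + 2·9 + 5·7 = 65.
Best is 65.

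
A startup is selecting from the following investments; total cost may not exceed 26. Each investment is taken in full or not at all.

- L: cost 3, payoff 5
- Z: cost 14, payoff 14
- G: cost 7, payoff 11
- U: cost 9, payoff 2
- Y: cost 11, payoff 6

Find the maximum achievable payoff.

30

This is an integer program with binary decision variables.
Allowing fractional choices, the relaxed optimum would be about 31.1, but investments are indivisible.
L + Z + G: cost 3 + 14 + 7 = 24 ≤ 26, payoff 5 + 14 + 11 = 30.
Z + G: cost 14 + 7 = 21 ≤ 26, payoff 14 + 11 = 25.
Best is L, Z, and G with total payoff 30.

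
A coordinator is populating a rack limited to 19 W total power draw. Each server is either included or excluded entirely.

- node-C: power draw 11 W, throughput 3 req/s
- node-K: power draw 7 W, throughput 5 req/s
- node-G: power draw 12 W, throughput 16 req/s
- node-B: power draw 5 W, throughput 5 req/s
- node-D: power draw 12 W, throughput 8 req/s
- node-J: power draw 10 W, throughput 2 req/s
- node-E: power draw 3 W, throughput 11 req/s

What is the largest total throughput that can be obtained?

27

Allowing fractional choices, the relaxed optimum would be about 31.0, but servers are indivisible.
node-G + node-B: power draw 12 + 5 = 17 ≤ 19, throughput 16 + 5 = 21.
node-G + node-E: power draw 12 + 3 = 15 ≤ 19, throughput 16 + 11 = 27.
node-K + node-B + node-E: power draw 7 + 5 + 3 = 15 ≤ 19, throughput 5 + 5 + 11 = 21.
Best is node-G and node-E with total throughput 27.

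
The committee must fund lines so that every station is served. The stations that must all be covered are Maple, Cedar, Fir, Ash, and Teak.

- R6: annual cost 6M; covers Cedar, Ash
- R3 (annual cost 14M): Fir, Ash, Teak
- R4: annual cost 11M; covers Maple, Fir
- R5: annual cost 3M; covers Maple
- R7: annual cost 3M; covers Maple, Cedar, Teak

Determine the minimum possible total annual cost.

This is an integer covering problem.
The greedy cost-per-new-station heuristic would pick R7, R6, and R4 for 20, but a cheaper cover exists.
Choose R3 and R7: together they cover Maple, Cedar, Fir, Ash, Teak — every station.
Total annual cost: 14 + 3 = 17.
No cover costs less than 17.

17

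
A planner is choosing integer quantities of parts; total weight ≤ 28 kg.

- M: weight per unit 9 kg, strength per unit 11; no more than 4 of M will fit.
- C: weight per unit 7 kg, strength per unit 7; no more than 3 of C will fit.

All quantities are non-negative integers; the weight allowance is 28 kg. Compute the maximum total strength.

33

3×M: weight 27 ≤ 28, strength 3·11 = 33.
2×M and 1×C: weight 25 ≤ 28, strength 2·11 + 1·7 = 29.
Best is 33.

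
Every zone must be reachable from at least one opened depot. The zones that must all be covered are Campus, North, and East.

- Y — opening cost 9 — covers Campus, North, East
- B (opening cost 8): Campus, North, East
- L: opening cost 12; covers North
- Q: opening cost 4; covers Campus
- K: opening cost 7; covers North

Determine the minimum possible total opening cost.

B alone covers Campus, North, East — every zone.
Total opening cost: 8.
No cover costs less than 8.

8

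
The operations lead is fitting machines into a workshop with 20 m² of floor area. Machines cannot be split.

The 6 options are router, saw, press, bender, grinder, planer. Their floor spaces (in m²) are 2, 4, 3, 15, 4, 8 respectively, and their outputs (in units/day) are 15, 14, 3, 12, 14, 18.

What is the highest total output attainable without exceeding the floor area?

This is a 0-1 knapsack instance.
Allowing fractional choices, the relaxed optimum would be about 63.0, but machines are indivisible.
router + press + grinder + planer: floor space 2 + 3 + 4 + 8 = 17 ≤ 20, output 15 + 3 + 14 + 18 = 50.
router + saw + grinder + planer: floor space 2 + 4 + 4 + 8 = 18 ≤ 20, output 15 + 14 + 14 + 18 = 61.
router + saw + press + planer: floor space 2 + 4 + 3 + 8 = 17 ≤ 20, output 15 + 14 + 3 + 18 = 50.
Best is router, saw, grinder, and planer with total output 61.

61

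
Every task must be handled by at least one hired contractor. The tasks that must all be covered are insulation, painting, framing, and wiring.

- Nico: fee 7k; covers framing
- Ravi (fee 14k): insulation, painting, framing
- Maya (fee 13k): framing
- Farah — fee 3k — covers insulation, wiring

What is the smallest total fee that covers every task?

The greedy cost-per-new-task heuristic would pick Farah, Nico, and Ravi for 24, but a cheaper cover exists.
Choose Ravi and Farah: together they cover insulation, painting, framing, wiring — every task.
Total fee: 14 + 3 = 17.
No cover costs less than 17.

17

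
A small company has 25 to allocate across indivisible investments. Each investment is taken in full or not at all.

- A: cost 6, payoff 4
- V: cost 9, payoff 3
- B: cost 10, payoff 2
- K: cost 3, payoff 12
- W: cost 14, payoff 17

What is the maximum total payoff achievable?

Allowing fractional choices, the relaxed optimum would be about 33.7, but investments are indivisible.
K + W: cost 3 + 14 = 17 ≤ 25, payoff 12 + 17 = 29.
A + W: cost 6 + 14 = 20 ≤ 25, payoff 4 + 17 = 21.
A + K + W: cost 6 + 3 + 14 = 23 ≤ 25, payoff 4 + 12 + 17 = 33.
Best is A, K, and W with total payoff 33.

33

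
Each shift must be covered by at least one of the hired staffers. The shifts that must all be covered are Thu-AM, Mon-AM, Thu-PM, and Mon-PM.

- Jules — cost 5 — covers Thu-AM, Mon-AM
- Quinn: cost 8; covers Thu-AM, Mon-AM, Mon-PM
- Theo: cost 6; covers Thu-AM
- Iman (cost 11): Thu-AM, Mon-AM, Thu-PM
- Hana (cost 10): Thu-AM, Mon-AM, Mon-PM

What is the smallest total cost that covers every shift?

This is a weighted set-cover instance.
Choose Quinn and Iman: together they cover Thu-AM, Mon-AM, Thu-PM, Mon-PM — every shift.
Total cost: 8 + 11 = 19.

19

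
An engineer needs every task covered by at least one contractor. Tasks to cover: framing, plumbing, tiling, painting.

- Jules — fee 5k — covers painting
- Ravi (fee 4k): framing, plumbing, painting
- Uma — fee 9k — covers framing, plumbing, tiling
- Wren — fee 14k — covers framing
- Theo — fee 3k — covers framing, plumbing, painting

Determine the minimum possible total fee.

12

Choose Uma and Theo: together they cover framing, plumbing, tiling, painting — every task.
Total fee: 9 + 3 = 12.
No cover costs less than 12.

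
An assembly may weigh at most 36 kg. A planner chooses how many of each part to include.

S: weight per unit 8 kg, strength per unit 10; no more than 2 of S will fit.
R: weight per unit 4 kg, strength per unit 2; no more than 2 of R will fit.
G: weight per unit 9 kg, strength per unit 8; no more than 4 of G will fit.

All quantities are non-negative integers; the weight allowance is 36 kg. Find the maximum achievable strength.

S has the best ratio (10/8); taking only S gives at most 2×10 = 20 (stopped by the supply cap of 2).
Mixing does better — 2×S and 2×G: weight 34 ≤ 36, strength 2·10 + 2·8 = 36.

36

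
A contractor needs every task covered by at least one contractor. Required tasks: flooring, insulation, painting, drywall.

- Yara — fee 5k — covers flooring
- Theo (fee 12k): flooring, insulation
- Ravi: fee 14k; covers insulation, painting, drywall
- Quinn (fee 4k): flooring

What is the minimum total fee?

Choose Ravi and Quinn: together they cover flooring, insulation, painting, drywall — every task.
Total fee: 14 + 4 = 18.
No cover costs less than 18.

18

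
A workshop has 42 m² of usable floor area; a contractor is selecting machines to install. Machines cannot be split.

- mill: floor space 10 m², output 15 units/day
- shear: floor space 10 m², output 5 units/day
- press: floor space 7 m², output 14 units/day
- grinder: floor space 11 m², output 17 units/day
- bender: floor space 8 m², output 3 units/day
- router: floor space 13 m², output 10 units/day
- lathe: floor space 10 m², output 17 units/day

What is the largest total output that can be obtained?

press + grinder + router + lathe: floor space 7 + 11 + 13 + 10 = 41 ≤ 42, output 14 + 17 + 10 + 17 = 58.
mill + press + router + lathe: floor space 10 + 7 + 13 + 10 = 40 ≤ 42, output 15 + 14 + 10 + 17 = 56.
mill + press + grinder + lathe: floor space 10 + 7 + 11 + 10 = 38 ≤ 42, output 15 + 14 + 17 + 17 = 63.
Best is mill, press, grinder, and lathe with total output 63.

63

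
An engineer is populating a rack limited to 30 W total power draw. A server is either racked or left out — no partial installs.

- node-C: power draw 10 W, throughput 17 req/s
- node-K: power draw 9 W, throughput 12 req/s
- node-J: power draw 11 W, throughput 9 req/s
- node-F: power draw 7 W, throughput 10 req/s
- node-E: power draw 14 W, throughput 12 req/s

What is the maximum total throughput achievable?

This is a 0-1 knapsack instance.
node-C + node-K + node-F: power draw 10 + 9 + 7 = 26 ≤ 30, throughput 17 + 12 + 10 = 39.
node-C + node-J + node-F: power draw 10 + 11 + 7 = 28 ≤ 30, throughput 17 + 9 + 10 = 36.
node-C + node-K + node-J: power draw 10 + 9 + 11 = 30 ≤ 30, throughput 17 + 12 + 9 = 38.
Best is node-C, node-K, and node-F with total throughput 39.

39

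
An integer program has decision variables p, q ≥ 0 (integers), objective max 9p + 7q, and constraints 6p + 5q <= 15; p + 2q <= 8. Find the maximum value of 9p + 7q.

21

The continuous relaxation peaks at (2.5, 0) with value 22.50; rounding to a feasible lattice point costs some objective.
(p,q)=(0,3): 6·0+5·3=15≤15, 1·0+2·3=6≤8, objective 21.
(p,q)=(2,0): 6·2+5·0=12≤15, 1·2+2·0=2≤8, objective 18.
(p,q)=(1,1): 6·1+5·1=11≤15, 1·1+2·1=3≤8, objective 16.
No feasible integer point exceeds 21.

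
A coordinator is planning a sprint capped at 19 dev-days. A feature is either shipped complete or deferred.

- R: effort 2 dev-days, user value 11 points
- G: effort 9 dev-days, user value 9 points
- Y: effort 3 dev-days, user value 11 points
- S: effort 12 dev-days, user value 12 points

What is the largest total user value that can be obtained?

Take R, Y, and S: effort 2 + 3 + 12 = 17 ≤ 19, user value 11 + 11 + 12 = 34.
No other feasible combination does better.

34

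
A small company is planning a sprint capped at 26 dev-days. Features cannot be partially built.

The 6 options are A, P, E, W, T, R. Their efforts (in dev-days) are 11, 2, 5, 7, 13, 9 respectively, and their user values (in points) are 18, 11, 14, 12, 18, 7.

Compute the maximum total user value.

55

A + P + E + W: effort 11 + 2 + 5 + 7 = 25 ≤ 26, user value 18 + 11 + 14 + 12 = 55.
A + P + T: effort 11 + 2 + 13 = 26 ≤ 26, user value 18 + 11 + 18 = 47.
Best is A, P, E, and W with total user value 55.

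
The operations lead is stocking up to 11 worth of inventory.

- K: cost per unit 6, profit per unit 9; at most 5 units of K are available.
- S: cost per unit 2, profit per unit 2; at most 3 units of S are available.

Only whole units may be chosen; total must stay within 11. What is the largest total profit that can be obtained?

13

1×K and 1×S: cost 8 ≤ 11, profit 1·9 + 1·2 = 11.
1×K and 2×S: cost 10 ≤ 11, profit 1·9 + 2·2 = 13.
Best is 13.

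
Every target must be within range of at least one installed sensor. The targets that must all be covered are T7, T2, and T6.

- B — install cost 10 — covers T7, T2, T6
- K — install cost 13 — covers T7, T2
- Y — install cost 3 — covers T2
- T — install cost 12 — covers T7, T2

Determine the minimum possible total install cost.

This is a weighted set-cover instance.
The greedy cost-per-new-target heuristic would pick Y and B for 13, but a cheaper cover exists.
B alone covers T7, T2, T6 — every target.
Total install cost: 10.
No cover costs less than 10.

10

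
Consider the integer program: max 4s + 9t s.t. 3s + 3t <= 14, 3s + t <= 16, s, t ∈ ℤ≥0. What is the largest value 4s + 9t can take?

36

(s,t)=(0,4): 3·0+3·4=12≤14, 3·0+1·4=4≤16, objective 36.
(s,t)=(1,3): 3·1+3·3=12≤14, 3·1+1·3=6≤16, objective 31.
(s,t)=(0,3): 3·0+3·3=9≤14, 3·0+1·3=3≤16, objective 27.
No feasible integer point exceeds 36.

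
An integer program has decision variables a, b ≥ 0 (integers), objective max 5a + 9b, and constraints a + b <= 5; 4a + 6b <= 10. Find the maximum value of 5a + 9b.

14

(a,b)=(1,1): 1·1+1·1=2≤5, 4·1+6·1=10≤10, objective 14.
(a,b)=(2,0): 1·2+1·0=2≤5, 4·2+6·0=8≤10, objective 10.
Maximum is 14 at (a,b)=(1,1).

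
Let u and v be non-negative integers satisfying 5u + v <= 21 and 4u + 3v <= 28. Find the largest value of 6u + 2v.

28

(u,v)=(3,5) is feasible, giving 28.
(u,v)=(3,4) is feasible, giving 26.
(u,v)=(2,6) is feasible, giving 24.
The best lattice point is (3,5), giving 28.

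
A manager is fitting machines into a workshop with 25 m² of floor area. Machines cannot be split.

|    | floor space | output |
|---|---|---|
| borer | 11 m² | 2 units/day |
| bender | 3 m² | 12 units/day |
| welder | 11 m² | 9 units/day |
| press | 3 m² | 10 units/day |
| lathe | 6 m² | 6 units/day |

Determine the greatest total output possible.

bender + welder + press + lathe: floor space 3 + 11 + 3 + 6 = 23 ≤ 25, output 12 + 9 + 10 + 6 = 37.
bender + welder + press: floor space 3 + 11 + 3 = 17 ≤ 25, output 12 + 9 + 10 = 31.
Best is bender, welder, press, and lathe with total output 37.

37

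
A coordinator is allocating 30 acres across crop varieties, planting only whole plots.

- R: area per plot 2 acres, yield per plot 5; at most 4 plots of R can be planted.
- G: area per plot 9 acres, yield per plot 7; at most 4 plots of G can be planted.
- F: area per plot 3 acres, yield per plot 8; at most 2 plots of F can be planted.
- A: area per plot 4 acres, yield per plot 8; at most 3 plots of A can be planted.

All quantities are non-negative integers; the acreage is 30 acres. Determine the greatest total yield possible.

Take 4×R, 2×F, and 3×A: area 26 ≤ 30, yield 4·5 + 2·8 + 3·8 = 60.
F has the best ratio (8/3) and is taken to its limit of 2; remaining capacity is filled optimally with the others.

60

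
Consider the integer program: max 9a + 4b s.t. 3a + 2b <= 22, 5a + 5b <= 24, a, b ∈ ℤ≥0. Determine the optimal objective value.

36

The continuous relaxation peaks at (4.8, 0) with value 43.20; rounding to a feasible lattice point costs some objective.
(a,b)=(4,0): 3·4+2·0=12≤22, 5·4+5·0=20≤24, objective 36.
(a,b)=(3,1): 3·3+2·1=11≤22, 5·3+5·1=20≤24, objective 31.
(a,b)=(3,0): 3·3+2·0=9≤22, 5·3+5·0=15≤24, objective 27.
No feasible integer point exceeds 36.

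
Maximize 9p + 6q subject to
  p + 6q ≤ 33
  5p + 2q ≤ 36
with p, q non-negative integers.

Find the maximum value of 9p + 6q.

72

(p,q)=(6,3): 1·6+6·3=24≤33, 5·6+2·3=36≤36, objective 72.
(p,q)=(5,4): 1·5+6·4=29≤33, 5·5+2·4=33≤36, objective 69.
(p,q)=(6,2): 1·6+6·2=18≤33, 5·6+2·2=34≤36, objective 66.
No feasible integer point exceeds 72.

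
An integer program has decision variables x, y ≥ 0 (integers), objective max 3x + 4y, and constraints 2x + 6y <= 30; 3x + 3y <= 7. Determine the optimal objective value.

(x,y)=(0,2) is feasible, giving 8.
(x,y)=(1,1) is feasible, giving 7.
(x,y)=(0,1) is feasible, giving 4.
Maximum is 8 at (x,y)=(0,2).

8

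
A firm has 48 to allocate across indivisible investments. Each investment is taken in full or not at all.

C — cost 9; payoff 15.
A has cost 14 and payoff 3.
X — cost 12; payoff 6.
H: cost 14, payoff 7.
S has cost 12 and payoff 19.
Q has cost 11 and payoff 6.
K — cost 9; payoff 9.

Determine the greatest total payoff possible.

C + H + S + K: cost 9 + 14 + 12 + 9 = 44 ≤ 48, payoff 15 + 7 + 19 + 9 = 50.
C + S + Q + K: cost 9 + 12 + 11 + 9 = 41 ≤ 48, payoff 15 + 19 + 6 + 9 = 49.
C + X + S + K: cost 9 + 12 + 12 + 9 = 42 ≤ 48, payoff 15 + 6 + 19 + 9 = 49.
Best is C, H, S, and K with total payoff 50.

50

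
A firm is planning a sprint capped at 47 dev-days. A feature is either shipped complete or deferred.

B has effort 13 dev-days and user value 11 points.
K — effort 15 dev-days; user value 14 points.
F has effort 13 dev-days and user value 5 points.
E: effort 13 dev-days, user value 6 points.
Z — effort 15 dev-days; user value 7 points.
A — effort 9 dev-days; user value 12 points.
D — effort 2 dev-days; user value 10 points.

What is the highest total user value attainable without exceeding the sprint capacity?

47

Allowing fractional choices, the relaxed optimum would be about 50.7, but features are indivisible.
B + K + A + D: effort 13 + 15 + 9 + 2 = 39 ≤ 47, user value 11 + 14 + 12 + 10 = 47.
K + Z + A + D: effort 15 + 15 + 9 + 2 = 41 ≤ 47, user value 14 + 7 + 12 + 10 = 43.
K + E + A + D: effort 15 + 13 + 9 + 2 = 39 ≤ 47, user value 14 + 6 + 12 + 10 = 42.
Best is B, K, A, and D with total user value 47.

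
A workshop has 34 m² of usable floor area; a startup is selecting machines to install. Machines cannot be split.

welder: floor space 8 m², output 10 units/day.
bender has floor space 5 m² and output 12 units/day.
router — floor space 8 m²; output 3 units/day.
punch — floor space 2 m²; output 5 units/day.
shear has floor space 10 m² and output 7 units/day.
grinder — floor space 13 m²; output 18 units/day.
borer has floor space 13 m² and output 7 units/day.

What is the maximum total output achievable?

This is an integer program with binary decision variables.
welder + bender + punch + grinder: floor space 8 + 5 + 2 + 13 = 28 ≤ 34, output 10 + 12 + 5 + 18 = 45.
welder + bender + router + grinder: floor space 8 + 5 + 8 + 13 = 34 ≤ 34, output 10 + 12 + 3 + 18 = 43.
Best is welder, bender, punch, and grinder with total output 45.

45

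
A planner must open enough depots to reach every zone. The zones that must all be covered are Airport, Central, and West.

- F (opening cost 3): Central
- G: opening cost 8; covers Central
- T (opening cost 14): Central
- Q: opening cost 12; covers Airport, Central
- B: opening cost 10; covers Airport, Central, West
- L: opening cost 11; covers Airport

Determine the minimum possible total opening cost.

10

The greedy cost-per-new-zone heuristic would pick F and B for 13, but a cheaper cover exists.
B alone covers Airport, Central, West — every zone.
Total opening cost: 10.
No cover costs less than 10.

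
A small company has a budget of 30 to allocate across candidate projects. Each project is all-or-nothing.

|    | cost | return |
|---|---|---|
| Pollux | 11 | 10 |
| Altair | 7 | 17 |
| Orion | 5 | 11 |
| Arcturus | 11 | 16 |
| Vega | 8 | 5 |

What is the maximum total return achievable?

Allowing fractional choices, the relaxed optimum would be about 50.4, but projects are indivisible.
Altair + Orion + Arcturus: cost 7 + 5 + 11 = 23 ≤ 30, return 17 + 11 + 16 = 44.
Pollux + Altair + Arcturus: cost 11 + 7 + 11 = 29 ≤ 30, return 10 + 17 + 16 = 43.
Best is Altair, Orion, and Arcturus with total return 44.

44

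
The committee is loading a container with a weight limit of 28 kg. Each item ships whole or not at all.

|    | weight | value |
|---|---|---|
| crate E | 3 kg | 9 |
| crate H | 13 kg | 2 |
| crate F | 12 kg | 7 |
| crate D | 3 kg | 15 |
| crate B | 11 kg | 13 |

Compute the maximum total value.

Treat it as a binary knapsack problem.
crate E + crate F + crate D: weight 3 + 12 + 3 = 18 ≤ 28, value 9 + 7 + 15 = 31.
crate E + crate D + crate B: weight 3 + 3 + 11 = 17 ≤ 28, value 9 + 15 + 13 = 37.
crate F + crate D + crate B: weight 12 + 3 + 11 = 26 ≤ 28, value 7 + 15 + 13 = 35.
Best is crate E, crate D, and crate B with total value 37.

37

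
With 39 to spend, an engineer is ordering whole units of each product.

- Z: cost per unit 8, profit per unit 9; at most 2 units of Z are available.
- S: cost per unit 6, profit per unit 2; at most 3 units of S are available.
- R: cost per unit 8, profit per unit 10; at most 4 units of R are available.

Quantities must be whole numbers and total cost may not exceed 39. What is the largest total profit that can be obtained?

42

Take 1×S and 4×R: cost 38 ≤ 39, profit 1·2 + 4·10 = 42.
R has the best ratio (10/8) and is taken to its limit of 4; remaining capacity is filled optimally with the others.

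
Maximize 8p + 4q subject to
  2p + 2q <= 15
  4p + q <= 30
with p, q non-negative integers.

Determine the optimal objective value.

Relaxing integrality, the LP optimum is 60.00 at (p,q) = (7.5, 0), which is not an integer point.
(p,q)=(7,0): 2·7+2·0=14≤15, 4·7+1·0=28≤30, objective 56.
(p,q)=(6,1): 2·6+2·1=14≤15, 4·6+1·1=25≤30, objective 52.
(p,q)=(6,0): 2·6+2·0=12≤15, 4·6+1·0=24≤30, objective 48.
Maximum is 56 at (p,q)=(7,0).

56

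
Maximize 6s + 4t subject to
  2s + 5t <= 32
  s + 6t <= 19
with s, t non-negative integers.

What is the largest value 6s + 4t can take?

96

(s,t)=(16,0): 2·16+5·0=32≤32, 1·16+6·0=16≤19, objective 96.
(s,t)=(15,0): 2·15+5·0=30≤32, 1·15+6·0=15≤19, objective 90.
The best lattice point is (16,0), giving 96.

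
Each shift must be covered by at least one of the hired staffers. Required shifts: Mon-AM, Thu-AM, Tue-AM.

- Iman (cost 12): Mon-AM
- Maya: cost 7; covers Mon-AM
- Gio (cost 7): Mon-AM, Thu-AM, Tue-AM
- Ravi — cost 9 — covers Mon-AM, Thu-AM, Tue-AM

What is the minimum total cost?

Gio alone covers Mon-AM, Thu-AM, Tue-AM — every shift.
Total cost: 7.

7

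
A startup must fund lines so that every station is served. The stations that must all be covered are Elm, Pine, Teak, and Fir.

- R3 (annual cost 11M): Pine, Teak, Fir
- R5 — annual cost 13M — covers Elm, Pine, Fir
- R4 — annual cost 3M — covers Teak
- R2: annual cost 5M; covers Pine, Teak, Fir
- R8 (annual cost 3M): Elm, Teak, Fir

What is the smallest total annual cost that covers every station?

Choose R2 and R8: together they cover Elm, Pine, Teak, Fir — every station.
Total annual cost: 5 + 3 = 8.
No cover costs less than 8.

8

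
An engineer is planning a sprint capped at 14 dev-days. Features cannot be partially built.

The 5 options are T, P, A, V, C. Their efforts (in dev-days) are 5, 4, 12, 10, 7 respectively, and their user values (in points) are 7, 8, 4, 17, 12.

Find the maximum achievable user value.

Allowing fractional choices, the relaxed optimum would be about 25.1, but features are indivisible.
T + C: effort 5 + 7 = 12 ≤ 14, user value 7 + 12 = 19.
P + C: effort 4 + 7 = 11 ≤ 14, user value 8 + 12 = 20.
P + V: effort 4 + 10 = 14 ≤ 14, user value 8 + 17 = 25.
Best is P and V with total user value 25.

25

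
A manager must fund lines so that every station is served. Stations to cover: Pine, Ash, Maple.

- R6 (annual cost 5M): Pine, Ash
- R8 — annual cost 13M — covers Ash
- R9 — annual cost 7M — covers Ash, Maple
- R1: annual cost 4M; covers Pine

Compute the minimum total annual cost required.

This is an integer covering problem.
Choose R9 and R1: together they cover Pine, Ash, Maple — every station.
Total annual cost: 7 + 4 = 11.

11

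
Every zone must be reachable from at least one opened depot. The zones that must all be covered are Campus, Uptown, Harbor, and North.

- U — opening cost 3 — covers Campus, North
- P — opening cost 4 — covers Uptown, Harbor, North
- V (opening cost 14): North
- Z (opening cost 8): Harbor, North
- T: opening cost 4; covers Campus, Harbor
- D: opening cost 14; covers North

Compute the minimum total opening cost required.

Choose U and P: together they cover Campus, Uptown, Harbor, North — every zone.
Total opening cost: 3 + 4 = 7.
No cover costs less than 7.

7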